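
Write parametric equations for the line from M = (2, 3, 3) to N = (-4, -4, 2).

Direction vector d = N - M = (-4 - 2, -4 - 3, 2 - 3) = (-6, -7, -1)
Parametric form r = M + t·d:
x = 2 - 6t, y = 3 - 7t, z = 3 - t

x = 2 - 6t, y = 3 - 7t, z = 3 - t


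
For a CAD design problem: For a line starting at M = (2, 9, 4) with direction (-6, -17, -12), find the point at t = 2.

P(t) = M + t·d
  = (2 + (-6)·2, 9 + (-17)·2, 4 + (-12)·2)
  = (2 - 12, 9 - 34, 4 - 24)
  = (-10, -25, -20)

(-10, -25, -20)


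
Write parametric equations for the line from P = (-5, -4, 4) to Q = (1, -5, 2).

Direction vector d = Q - P = (1 + 5, -5 + 4, 2 - 4) = (6, -1, -2)
Parametric form r = P + t·d:
x = -5 + 6t, y = -4 - t, z = 4 - 2t

x = -5 + 6t, y = -4 - t, z = 4 - 2t


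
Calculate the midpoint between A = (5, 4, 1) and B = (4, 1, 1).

M = ((x₁+x₂)/2, (y₁+y₂)/2, (z₁+z₂)/2)
  = ((5 + 4)/2, (4 + 1)/2, (1 + 1)/2)
  = (9/2, 5/2, 2/2)
  = (4.5, 2.5, 1)

(4.5, 2.5, 1)


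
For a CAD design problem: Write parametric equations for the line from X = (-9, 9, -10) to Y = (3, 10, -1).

Direction vector d = Y - X = (3 + 9, 10 - 9, -1 + 10) = (12, 1, 9)
Parametric form r = X + t·d:
x = -9 + 12t, y = 9 + t, z = -10 + 9t

x = -9 + 12t, y = 9 + t, z = -10 + 9t


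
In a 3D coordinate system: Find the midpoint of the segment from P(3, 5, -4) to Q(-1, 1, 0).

M = ((x₁+x₂)/2, (y₁+y₂)/2, (z₁+z₂)/2)
  = ((3 - 1)/2, (5 + 1)/2, (-4 + 0)/2)
  = (2/2, 6/2, -4/2)
  = (1, 3, -2)

(1, 3, -2)


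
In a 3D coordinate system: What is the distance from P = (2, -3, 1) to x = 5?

distance = |a·x₀ + b·y₀ + c·z₀ - d| / √(a² + b² + c²)
  = |1·2 + 0·(-3) + 0·1 - 5| / √(1² + 0² + 0²)
  = |2 + 0 + 0 - 5| / √(1 + 0 + 0)
  = |-3| / √1
  = 3 / 1
  ≈ 3

3


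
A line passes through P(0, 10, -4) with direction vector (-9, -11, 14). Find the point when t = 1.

P(t) = P + t·d
  = (0 + (-9)·1, 10 + (-11)·1, -4 + 14·1)
  = (0 - 9, 10 - 11, -4 + 14)
  = (-9, -1, 10)

(-9, -1, 10)


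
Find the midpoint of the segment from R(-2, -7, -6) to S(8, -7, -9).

M = ((x₁+x₂)/2, (y₁+y₂)/2, (z₁+z₂)/2)
  = ((-2 + 8)/2, (-7 - 7)/2, (-6 - 9)/2)
  = (6/2, -14/2, -15/2)
  = (3, -7, -7.5)

(3, -7, -7.5)


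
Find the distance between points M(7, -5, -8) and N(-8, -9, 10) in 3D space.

d = √[(x₂-x₁)² + (y₂-y₁)² + (z₂-z₁)²]
  = √[(-15)² + (-4)² + 18²]
  = √[225 + 16 + 324]
  = √565
  ≈ 23.77

23.77


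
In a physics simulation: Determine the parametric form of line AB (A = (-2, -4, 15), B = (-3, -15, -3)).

Direction vector d = B - A = (-3 + 2, -15 + 4, -3 - 15) = (-1, -11, -18)
Parametric form r = A + t·d:
x = -2 - t, y = -4 - 11t, z = 15 - 18t

x = -2 - t, y = -4 - 11t, z = 15 - 18t


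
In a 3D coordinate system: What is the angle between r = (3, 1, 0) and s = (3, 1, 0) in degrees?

r·s = 3·3 + 1·1 + 0·0 = 9 + 1 + 0 = 10
|r| = √(3² + 1² + 0²) = √10 ≈ 3.162
|s| = √(3² + 1² + 0²) = √10 ≈ 3.162
cos θ = (r·s)/(|r||s|) = 10/(3.162·3.162) ≈ 1
θ = arccos(1) ≈ 0°

0°


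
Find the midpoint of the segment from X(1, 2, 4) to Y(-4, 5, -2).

M = ((x₁+x₂)/2, (y₁+y₂)/2, (z₁+z₂)/2)
  = ((1 - 4)/2, (2 + 5)/2, (4 - 2)/2)
  = (-3/2, 7/2, 2/2)
  = (-1.5, 3.5, 1)

(-1.5, 3.5, 1)


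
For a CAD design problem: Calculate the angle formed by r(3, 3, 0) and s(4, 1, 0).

r·s = 3·4 + 3·1 + 0·0 = 12 + 3 + 0 = 15
|r| = √(3² + 3² + 0²) = √18 ≈ 4.243
|s| = √(4² + 1² + 0²) = √17 ≈ 4.123
cos θ = (r·s)/(|r||s|) = 15/(4.243·4.123) ≈ 0.8575
θ = arccos(0.8575) ≈ 30.96°

30.96°


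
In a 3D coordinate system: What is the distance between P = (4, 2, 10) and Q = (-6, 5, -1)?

d = √[(x₂-x₁)² + (y₂-y₁)² + (z₂-z₁)²]
  = √[(-10)² + 3² + (-11)²]
  = √[100 + 9 + 121]
  = √230
  ≈ 15.17

15.17


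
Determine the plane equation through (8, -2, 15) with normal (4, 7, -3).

The plane through P with normal n = (a, b, c) satisfies n·(r - P) = 0,
i.e. ax + by + cz = a·x₀ + b·y₀ + c·z₀.
d = 4·8 + 7·(-2) + (-3)·15
  = 32 - 14 - 45
  = -27
Equation: 4x + 7y - 3z = -27

4x + 7y - 3z = -27


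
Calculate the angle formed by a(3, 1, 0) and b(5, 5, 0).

a·b = 3·5 + 1·5 + 0·0 = 15 + 5 + 0 = 20
|a| = √(3² + 1² + 0²) = √10 ≈ 3.162
|b| = √(5² + 5² + 0²) = √50 ≈ 7.071
cos θ = (a·b)/(|a||b|) = 20/(3.162·7.071) ≈ 0.8944
θ = arccos(0.8944) ≈ 26.57°

26.57°


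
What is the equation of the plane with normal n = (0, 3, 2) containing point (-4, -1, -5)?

The plane through P with normal n = (a, b, c) satisfies n·(r - P) = 0,
i.e. ax + by + cz = a·x₀ + b·y₀ + c·z₀.
d = 0·(-4) + 3·(-1) + 2·(-5)
  = 0 - 3 - 10
  = -13
Equation: 3y + 2z = -13

3y + 2z = -13


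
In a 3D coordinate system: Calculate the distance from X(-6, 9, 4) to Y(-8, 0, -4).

d = √[(x₂-x₁)² + (y₂-y₁)² + (z₂-z₁)²]
  = √[(-2)² + (-9)² + (-8)²]
  = √[4 + 81 + 64]
  = √149
  ≈ 12.21

12.21


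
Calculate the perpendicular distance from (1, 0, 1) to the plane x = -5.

distance = |a·x₀ + b·y₀ + c·z₀ - d| / √(a² + b² + c²)
  = |1·1 + 0·0 + 0·1 - (-5)| / √(1² + 0² + 0²)
  = |1 + 0 + 0 + 5| / √(1 + 0 + 0)
  = |6| / √1
  = 6 / 1
  ≈ 6

6


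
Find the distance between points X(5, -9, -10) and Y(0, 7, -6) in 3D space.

d = √[(x₂-x₁)² + (y₂-y₁)² + (z₂-z₁)²]
  = √[(-5)² + 16² + 4²]
  = √[25 + 256 + 16]
  = √297
  ≈ 17.23

17.23


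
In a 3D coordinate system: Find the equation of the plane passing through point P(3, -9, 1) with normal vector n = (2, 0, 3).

The plane through P with normal n = (a, b, c) satisfies n·(r - P) = 0,
i.e. ax + by + cz = a·x₀ + b·y₀ + c·z₀.
d = 2·3 + 0·(-9) + 3·1
  = 6 + 0 + 3
  = 9
Equation: 2x + 3z = 9

2x + 3z = 9


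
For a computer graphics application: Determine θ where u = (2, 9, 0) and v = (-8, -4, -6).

u·v = 2·(-8) + 9·(-4) + 0·(-6) = -16 - 36 + 0 = -52
|u| = √(2² + 9² + 0²) = √85 ≈ 9.22
|v| = √((-8)² + (-4)² + (-6)²) = √116 ≈ 10.77
cos θ = (u·v)/(|u||v|) = -52/(9.22·10.77) ≈ -0.5237
θ = arccos(-0.5237) ≈ 121.6°

121.6°


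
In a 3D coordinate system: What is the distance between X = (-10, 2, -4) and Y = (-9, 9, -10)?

d = √[(x₂-x₁)² + (y₂-y₁)² + (z₂-z₁)²]
  = √[1² + 7² + (-6)²]
  = √[1 + 49 + 36]
  = √86
  ≈ 9.274

9.274


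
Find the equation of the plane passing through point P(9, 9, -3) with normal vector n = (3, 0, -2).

The plane through P with normal n = (a, b, c) satisfies n·(r - P) = 0,
i.e. ax + by + cz = a·x₀ + b·y₀ + c·z₀.
d = 3·9 + 0·9 + (-2)·(-3)
  = 27 + 0 + 6
  = 33
Equation: 3x - 2z = 33

3x - 2z = 33


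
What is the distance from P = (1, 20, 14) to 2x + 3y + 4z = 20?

distance = |a·x₀ + b·y₀ + c·z₀ - d| / √(a² + b² + c²)
  = |2·1 + 3·20 + 4·14 - 20| / √(2² + 3² + 4²)
  = |2 + 60 + 56 - 20| / √(4 + 9 + 16)
  = |98| / √29
  = 98 / 5.385
  ≈ 18.2

18.2


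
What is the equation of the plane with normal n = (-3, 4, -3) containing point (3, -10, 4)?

The plane through P with normal n = (a, b, c) satisfies n·(r - P) = 0,
i.e. ax + by + cz = a·x₀ + b·y₀ + c·z₀.
d = (-3)·3 + 4·(-10) + (-3)·4
  = -9 - 40 - 12
  = -61
Equation: -3x + 4y - 3z = -61

-3x + 4y - 3z = -61


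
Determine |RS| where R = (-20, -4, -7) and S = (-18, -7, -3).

d = √[(x₂-x₁)² + (y₂-y₁)² + (z₂-z₁)²]
  = √[2² + (-3)² + 4²]
  = √[4 + 9 + 16]
  = √29
  ≈ 5.385

5.385


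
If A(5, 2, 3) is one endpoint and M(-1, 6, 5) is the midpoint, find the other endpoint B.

B = 2M - A
  = (2·(-1) - 5, 2·6 - 2, 2·5 - 3)
  = (-2 - 5, 12 - 2, 10 - 3)
  = (-7, 10, 7)

(-7, 10, 7)


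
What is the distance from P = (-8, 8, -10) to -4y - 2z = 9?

distance = |a·x₀ + b·y₀ + c·z₀ - d| / √(a² + b² + c²)
  = |0·(-8) + (-4)·8 + (-2)·(-10) - 9| / √(0² + (-4)² + (-2)²)
  = |0 - 32 + 20 - 9| / √(0 + 16 + 4)
  = |-21| / √20
  = 21 / 4.472
  ≈ 4.696

4.696


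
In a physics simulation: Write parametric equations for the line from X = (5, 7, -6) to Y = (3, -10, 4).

Direction vector d = Y - X = (3 - 5, -10 - 7, 4 + 6) = (-2, -17, 10)
Parametric form r = X + t·d:
x = 5 - 2t, y = 7 - 17t, z = -6 + 10t

x = 5 - 2t, y = 7 - 17t, z = -6 + 10t


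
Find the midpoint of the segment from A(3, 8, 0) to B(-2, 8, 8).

M = ((x₁+x₂)/2, (y₁+y₂)/2, (z₁+z₂)/2)
  = ((3 - 2)/2, (8 + 8)/2, (0 + 8)/2)
  = (1/2, 16/2, 8/2)
  = (0.5, 8, 4)

(0.5, 8, 4)


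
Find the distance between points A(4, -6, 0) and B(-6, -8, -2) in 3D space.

d = √[(x₂-x₁)² + (y₂-y₁)² + (z₂-z₁)²]
  = √[(-10)² + (-2)² + (-2)²]
  = √[100 + 4 + 4]
  = √108
  ≈ 10.39

10.39


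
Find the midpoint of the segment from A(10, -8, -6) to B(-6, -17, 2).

M = ((x₁+x₂)/2, (y₁+y₂)/2, (z₁+z₂)/2)
  = ((10 - 6)/2, (-8 - 17)/2, (-6 + 2)/2)
  = (4/2, -25/2, -4/2)
  = (2, -12.5, -2)

(2, -12.5, -2)


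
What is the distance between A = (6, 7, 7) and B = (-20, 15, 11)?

d = √[(x₂-x₁)² + (y₂-y₁)² + (z₂-z₁)²]
  = √[(-26)² + 8² + 4²]
  = √[676 + 64 + 16]
  = √756
  ≈ 27.5

27.5


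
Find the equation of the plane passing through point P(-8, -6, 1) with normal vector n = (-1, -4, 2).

The plane through P with normal n = (a, b, c) satisfies n·(r - P) = 0,
i.e. ax + by + cz = a·x₀ + b·y₀ + c·z₀.
d = (-1)·(-8) + (-4)·(-6) + 2·1
  = 8 + 24 + 2
  = 34
Equation: -x - 4y + 2z = 34

-x - 4y + 2z = 34


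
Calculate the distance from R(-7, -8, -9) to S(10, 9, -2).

d = √[(x₂-x₁)² + (y₂-y₁)² + (z₂-z₁)²]
  = √[17² + 17² + 7²]
  = √[289 + 289 + 49]
  = √627
  ≈ 25.04

25.04


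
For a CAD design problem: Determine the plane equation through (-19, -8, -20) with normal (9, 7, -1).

The plane through P with normal n = (a, b, c) satisfies n·(r - P) = 0,
i.e. ax + by + cz = a·x₀ + b·y₀ + c·z₀.
d = 9·(-19) + 7·(-8) + (-1)·(-20)
  = -171 - 56 + 20
  = -207
Equation: 9x + 7y - z = -207

9x + 7y - z = -207


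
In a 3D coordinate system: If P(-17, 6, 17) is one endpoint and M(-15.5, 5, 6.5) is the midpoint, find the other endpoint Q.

Q = 2M - P
  = (2·(-15.5) - (-17), 2·5 - 6, 2·6.5 - 17)
  = (-31 + 17, 10 - 6, 13 - 17)
  = (-14, 4, -4)

(-14, 4, -4)


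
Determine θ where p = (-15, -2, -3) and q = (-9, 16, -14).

p·q = (-15)·(-9) + (-2)·16 + (-3)·(-14) = 135 - 32 + 42 = 145
|p| = √((-15)² + (-2)² + (-3)²) = √238 ≈ 15.43
|q| = √((-9)² + 16² + (-14)²) = √533 ≈ 23.09
cos θ = (p·q)/(|p||q|) = 145/(15.43·23.09) ≈ 0.4071
θ = arccos(0.4071) ≈ 65.98°

65.98°


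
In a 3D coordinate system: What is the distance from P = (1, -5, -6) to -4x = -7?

distance = |a·x₀ + b·y₀ + c·z₀ - d| / √(a² + b² + c²)
  = |(-4)·1 + 0·(-5) + 0·(-6) - (-7)| / √((-4)² + 0² + 0²)
  = |-4 + 0 + 0 + 7| / √(16 + 0 + 0)
  = |3| / √16
  = 3 / 4
  ≈ 0.75

0.75


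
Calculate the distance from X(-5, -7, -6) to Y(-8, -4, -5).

d = √[(x₂-x₁)² + (y₂-y₁)² + (z₂-z₁)²]
  = √[(-3)² + 3² + 1²]
  = √[9 + 9 + 1]
  = √19
  ≈ 4.359

4.359


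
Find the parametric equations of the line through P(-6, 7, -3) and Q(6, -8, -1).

Direction vector d = Q - P = (6 + 6, -8 - 7, -1 + 3) = (12, -15, 2)
Parametric form r = P + t·d:
x = -6 + 12t, y = 7 - 15t, z = -3 + 2t

x = -6 + 12t, y = 7 - 15t, z = -3 + 2t


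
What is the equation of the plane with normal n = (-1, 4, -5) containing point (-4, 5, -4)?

The plane through P with normal n = (a, b, c) satisfies n·(r - P) = 0,
i.e. ax + by + cz = a·x₀ + b·y₀ + c·z₀.
d = (-1)·(-4) + 4·5 + (-5)·(-4)
  = 4 + 20 + 20
  = 44
Equation: -x + 4y - 5z = 44

-x + 4y - 5z = 44


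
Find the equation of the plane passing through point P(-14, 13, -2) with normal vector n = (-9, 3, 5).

The plane through P with normal n = (a, b, c) satisfies n·(r - P) = 0,
i.e. ax + by + cz = a·x₀ + b·y₀ + c·z₀.
d = (-9)·(-14) + 3·13 + 5·(-2)
  = 126 + 39 - 10
  = 155
Equation: -9x + 3y + 5z = 155

-9x + 3y + 5z = 155


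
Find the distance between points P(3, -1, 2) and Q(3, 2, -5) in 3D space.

d = √[(x₂-x₁)² + (y₂-y₁)² + (z₂-z₁)²]
  = √[0² + 3² + (-7)²]
  = √[0 + 9 + 49]
  = √58
  ≈ 7.616

7.616


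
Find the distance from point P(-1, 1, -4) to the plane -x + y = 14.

distance = |a·x₀ + b·y₀ + c·z₀ - d| / √(a² + b² + c²)
  = |(-1)·(-1) + 1·1 + 0·(-4) - 14| / √((-1)² + 1² + 0²)
  = |1 + 1 + 0 - 14| / √(1 + 1 + 0)
  = |-12| / √2
  = 12 / 1.414
  ≈ 8.485

8.485


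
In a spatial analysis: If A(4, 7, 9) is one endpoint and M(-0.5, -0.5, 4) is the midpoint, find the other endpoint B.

B = 2M - A
  = (2·(-0.5) - 4, 2·(-0.5) - 7, 2·4 - 9)
  = (-1 - 4, -1 - 7, 8 - 9)
  = (-5, -8, -1)

(-5, -8, -1)


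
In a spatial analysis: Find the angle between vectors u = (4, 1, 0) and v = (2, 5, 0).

u·v = 4·2 + 1·5 + 0·0 = 8 + 5 + 0 = 13
|u| = √(4² + 1² + 0²) = √17 ≈ 4.123
|v| = √(2² + 5² + 0²) = √29 ≈ 5.385
cos θ = (u·v)/(|u||v|) = 13/(4.123·5.385) ≈ 0.5855
θ = arccos(0.5855) ≈ 54.16°

54.16°


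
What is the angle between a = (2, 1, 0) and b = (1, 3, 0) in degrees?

a·b = 2·1 + 1·3 + 0·0 = 2 + 3 + 0 = 5
|a| = √(2² + 1² + 0²) = √5 ≈ 2.236
|b| = √(1² + 3² + 0²) = √10 ≈ 3.162
cos θ = (a·b)/(|a||b|) = 5/(2.236·3.162) ≈ 0.7071
θ = arccos(0.7071) ≈ 45°

45°


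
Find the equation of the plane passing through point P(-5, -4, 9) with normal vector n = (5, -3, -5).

The plane through P with normal n = (a, b, c) satisfies n·(r - P) = 0,
i.e. ax + by + cz = a·x₀ + b·y₀ + c·z₀.
d = 5·(-5) + (-3)·(-4) + (-5)·9
  = -25 + 12 - 45
  = -58
Equation: 5x - 3y - 5z = -58

5x - 3y - 5z = -58


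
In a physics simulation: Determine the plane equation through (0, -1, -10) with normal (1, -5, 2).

The plane through P with normal n = (a, b, c) satisfies n·(r - P) = 0,
i.e. ax + by + cz = a·x₀ + b·y₀ + c·z₀.
d = 1·0 + (-5)·(-1) + 2·(-10)
  = 0 + 5 - 20
  = -15
Equation: x - 5y + 2z = -15

x - 5y + 2z = -15


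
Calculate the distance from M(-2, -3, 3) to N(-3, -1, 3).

d = √[(x₂-x₁)² + (y₂-y₁)² + (z₂-z₁)²]
  = √[(-1)² + 2² + 0²]
  = √[1 + 4 + 0]
  = √5
  ≈ 2.236

2.236


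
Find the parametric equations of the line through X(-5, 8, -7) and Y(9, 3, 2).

Direction vector d = Y - X = (9 + 5, 3 - 8, 2 + 7) = (14, -5, 9)
Parametric form r = X + t·d:
x = -5 + 14t, y = 8 - 5t, z = -7 + 9t

x = -5 + 14t, y = 8 - 5t, z = -7 + 9t


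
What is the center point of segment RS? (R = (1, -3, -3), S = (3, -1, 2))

M = ((x₁+x₂)/2, (y₁+y₂)/2, (z₁+z₂)/2)
  = ((1 + 3)/2, (-3 - 1)/2, (-3 + 2)/2)
  = (4/2, -4/2, -1/2)
  = (2, -2, -0.5)

(2, -2, -0.5)


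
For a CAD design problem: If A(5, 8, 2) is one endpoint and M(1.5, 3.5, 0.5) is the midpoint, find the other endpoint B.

B = 2M - A
  = (2·1.5 - 5, 2·3.5 - 8, 2·0.5 - 2)
  = (3 - 5, 7 - 8, 1 - 2)
  = (-2, -1, -1)

(-2, -1, -1)


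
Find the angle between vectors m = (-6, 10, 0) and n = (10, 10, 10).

m·n = (-6)·10 + 10·10 + 0·10 = -60 + 100 + 0 = 40
|m| = √((-6)² + 10² + 0²) = √136 ≈ 11.66
|n| = √(10² + 10² + 10²) = √300 ≈ 17.32
cos θ = (m·n)/(|m||n|) = 40/(11.66·17.32) ≈ 0.198
θ = arccos(0.198) ≈ 78.58°

78.58°


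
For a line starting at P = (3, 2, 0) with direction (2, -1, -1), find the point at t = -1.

P(t) = P + t·d
  = (3 + 2·(-1), 2 + (-1)·(-1), 0 + (-1)·(-1))
  = (3 - 2, 2 + 1, 0 + 1)
  = (1, 3, 1)

(1, 3, 1)


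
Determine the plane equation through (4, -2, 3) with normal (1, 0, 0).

The plane through P with normal n = (a, b, c) satisfies n·(r - P) = 0,
i.e. ax + by + cz = a·x₀ + b·y₀ + c·z₀.
d = 1·4 + 0·(-2) + 0·3
  = 4 + 0 + 0
  = 4
Equation: x = 4

x = 4


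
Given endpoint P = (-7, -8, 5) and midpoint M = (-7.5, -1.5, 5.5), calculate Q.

Q = 2M - P
  = (2·(-7.5) - (-7), 2·(-1.5) - (-8), 2·5.5 - 5)
  = (-15 + 7, -3 + 8, 11 - 5)
  = (-8, 5, 6)

(-8, 5, 6)


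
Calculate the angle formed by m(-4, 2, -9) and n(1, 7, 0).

m·n = (-4)·1 + 2·7 + (-9)·0 = -4 + 14 + 0 = 10
|m| = √((-4)² + 2² + (-9)²) = √101 ≈ 10.05
|n| = √(1² + 7² + 0²) = √50 ≈ 7.071
cos θ = (m·n)/(|m||n|) = 10/(10.05·7.071) ≈ 0.1407
θ = arccos(0.1407) ≈ 81.91°

81.91°


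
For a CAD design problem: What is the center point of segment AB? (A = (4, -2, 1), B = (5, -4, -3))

M = ((x₁+x₂)/2, (y₁+y₂)/2, (z₁+z₂)/2)
  = ((4 + 5)/2, (-2 - 4)/2, (1 - 3)/2)
  = (9/2, -6/2, -2/2)
  = (4.5, -3, -1)

(4.5, -3, -1)


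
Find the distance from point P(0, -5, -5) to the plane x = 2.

distance = |a·x₀ + b·y₀ + c·z₀ - d| / √(a² + b² + c²)
  = |1·0 + 0·(-5) + 0·(-5) - 2| / √(1² + 0² + 0²)
  = |0 + 0 + 0 - 2| / √(1 + 0 + 0)
  = |-2| / √1
  = 2 / 1
  ≈ 2

2


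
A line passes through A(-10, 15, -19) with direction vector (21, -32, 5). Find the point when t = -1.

P(t) = A + t·d
  = (-10 + 21·(-1), 15 + (-32)·(-1), -19 + 5·(-1))
  = (-10 - 21, 15 + 32, -19 - 5)
  = (-31, 47, -24)

(-31, 47, -24)


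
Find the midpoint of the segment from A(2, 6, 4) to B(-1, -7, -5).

M = ((x₁+x₂)/2, (y₁+y₂)/2, (z₁+z₂)/2)
  = ((2 - 1)/2, (6 - 7)/2, (4 - 5)/2)
  = (1/2, -1/2, -1/2)
  = (0.5, -0.5, -0.5)

(0.5, -0.5, -0.5)


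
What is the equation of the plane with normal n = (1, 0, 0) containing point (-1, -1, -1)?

The plane through P with normal n = (a, b, c) satisfies n·(r - P) = 0,
i.e. ax + by + cz = a·x₀ + b·y₀ + c·z₀.
d = 1·(-1) + 0·(-1) + 0·(-1)
  = -1 + 0 + 0
  = -1
Equation: x = -1

x = -1


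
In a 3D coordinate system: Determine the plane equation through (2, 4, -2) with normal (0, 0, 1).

The plane through P with normal n = (a, b, c) satisfies n·(r - P) = 0,
i.e. ax + by + cz = a·x₀ + b·y₀ + c·z₀.
d = 0·2 + 0·4 + 1·(-2)
  = 0 + 0 - 2
  = -2
Equation: z = -2

z = -2


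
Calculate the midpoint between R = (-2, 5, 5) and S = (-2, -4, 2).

M = ((x₁+x₂)/2, (y₁+y₂)/2, (z₁+z₂)/2)
  = ((-2 - 2)/2, (5 - 4)/2, (5 + 2)/2)
  = (-4/2, 1/2, 7/2)
  = (-2, 0.5, 3.5)

(-2, 0.5, 3.5)


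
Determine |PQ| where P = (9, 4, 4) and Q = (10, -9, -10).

d = √[(x₂-x₁)² + (y₂-y₁)² + (z₂-z₁)²]
  = √[1² + (-13)² + (-14)²]
  = √[1 + 169 + 196]
  = √366
  ≈ 19.13

19.13


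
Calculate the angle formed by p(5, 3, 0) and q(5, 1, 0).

p·q = 5·5 + 3·1 + 0·0 = 25 + 3 + 0 = 28
|p| = √(5² + 3² + 0²) = √34 ≈ 5.831
|q| = √(5² + 1² + 0²) = √26 ≈ 5.099
cos θ = (p·q)/(|p||q|) = 28/(5.831·5.099) ≈ 0.9417
θ = arccos(0.9417) ≈ 19.65°

19.65°


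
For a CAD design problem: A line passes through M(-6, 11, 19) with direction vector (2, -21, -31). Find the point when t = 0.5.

P(t) = M + t·d
  = (-6 + 2·0.5, 11 + (-21)·0.5, 19 + (-31)·0.5)
  = (-6 + 1, 11 - 10.5, 19 - 15.5)
  = (-5, 0.5, 3.5)

(-5, 0.5, 3.5)


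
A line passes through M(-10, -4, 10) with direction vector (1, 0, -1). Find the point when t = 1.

P(t) = M + t·d
  = (-10 + 1·1, -4 + 0·1, 10 + (-1)·1)
  = (-10 + 1, -4 + 0, 10 - 1)
  = (-9, -4, 9)

(-9, -4, 9)


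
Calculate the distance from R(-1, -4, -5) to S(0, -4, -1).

d = √[(x₂-x₁)² + (y₂-y₁)² + (z₂-z₁)²]
  = √[1² + 0² + 4²]
  = √[1 + 0 + 16]
  = √17
  ≈ 4.123

4.123


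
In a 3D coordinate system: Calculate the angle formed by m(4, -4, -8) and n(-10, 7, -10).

m·n = 4·(-10) + (-4)·7 + (-8)·(-10) = -40 - 28 + 80 = 12
|m| = √(4² + (-4)² + (-8)²) = √96 ≈ 9.798
|n| = √((-10)² + 7² + (-10)²) = √249 ≈ 15.78
cos θ = (m·n)/(|m||n|) = 12/(9.798·15.78) ≈ 0.07762
θ = arccos(0.07762) ≈ 85.55°

85.55°


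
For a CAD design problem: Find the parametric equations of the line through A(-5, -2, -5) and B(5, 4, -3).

Direction vector d = B - A = (5 + 5, 4 + 2, -3 + 5) = (10, 6, 2)
Parametric form r = A + t·d:
x = -5 + 10t, y = -2 + 6t, z = -5 + 2t

x = -5 + 10t, y = -2 + 6t, z = -5 + 2t


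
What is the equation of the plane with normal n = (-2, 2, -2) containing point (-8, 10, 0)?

The plane through P with normal n = (a, b, c) satisfies n·(r - P) = 0,
i.e. ax + by + cz = a·x₀ + b·y₀ + c·z₀.
d = (-2)·(-8) + 2·10 + (-2)·0
  = 16 + 20 + 0
  = 36
Equation: -2x + 2y - 2z = 36

-2x + 2y - 2z = 36


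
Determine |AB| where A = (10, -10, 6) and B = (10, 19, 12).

d = √[(x₂-x₁)² + (y₂-y₁)² + (z₂-z₁)²]
  = √[0² + 29² + 6²]
  = √[0 + 841 + 36]
  = √877
  ≈ 29.61

29.61


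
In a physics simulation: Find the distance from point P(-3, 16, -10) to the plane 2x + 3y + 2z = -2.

distance = |a·x₀ + b·y₀ + c·z₀ - d| / √(a² + b² + c²)
  = |2·(-3) + 3·16 + 2·(-10) - (-2)| / √(2² + 3² + 2²)
  = |-6 + 48 - 20 + 2| / √(4 + 9 + 4)
  = |24| / √17
  = 24 / 4.123
  ≈ 5.821

5.821


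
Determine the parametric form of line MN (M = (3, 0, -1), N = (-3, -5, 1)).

Direction vector d = N - M = (-3 - 3, -5 + 0, 1 + 1) = (-6, -5, 2)
Parametric form r = M + t·d:
x = 3 - 6t, y = 0 - 5t, z = -1 + 2t

x = 3 - 6t, y = 0 - 5t, z = -1 + 2t


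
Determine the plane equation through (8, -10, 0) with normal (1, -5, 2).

The plane through P with normal n = (a, b, c) satisfies n·(r - P) = 0,
i.e. ax + by + cz = a·x₀ + b·y₀ + c·z₀.
d = 1·8 + (-5)·(-10) + 2·0
  = 8 + 50 + 0
  = 58
Equation: x - 5y + 2z = 58

x - 5y + 2z = 58


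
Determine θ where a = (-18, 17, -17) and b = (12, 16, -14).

a·b = (-18)·12 + 17·16 + (-17)·(-14) = -216 + 272 + 238 = 294
|a| = √((-18)² + 17² + (-17)²) = √902 ≈ 30.03
|b| = √(12² + 16² + (-14)²) = √596 ≈ 24.41
cos θ = (a·b)/(|a||b|) = 294/(30.03·24.41) ≈ 0.401
θ = arccos(0.401) ≈ 66.36°

66.36°


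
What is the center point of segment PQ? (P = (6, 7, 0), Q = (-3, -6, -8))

M = ((x₁+x₂)/2, (y₁+y₂)/2, (z₁+z₂)/2)
  = ((6 - 3)/2, (7 - 6)/2, (0 - 8)/2)
  = (3/2, 1/2, -8/2)
  = (1.5, 0.5, -4)

(1.5, 0.5, -4)


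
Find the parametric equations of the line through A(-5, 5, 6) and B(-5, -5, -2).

Direction vector d = B - A = (-5 + 5, -5 - 5, -2 - 6) = (0, -10, -8)
Parametric form r = A + t·d:
x = -5, y = 5 - 10t, z = 6 - 8t

x = -5, y = 5 - 10t, z = 6 - 8t


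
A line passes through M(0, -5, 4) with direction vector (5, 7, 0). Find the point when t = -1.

P(t) = M + t·d
  = (0 + 5·(-1), -5 + 7·(-1), 4 + 0·(-1))
  = (0 - 5, -5 - 7, 4 + 0)
  = (-5, -12, 4)

(-5, -12, 4)


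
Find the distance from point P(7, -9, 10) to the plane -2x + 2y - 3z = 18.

distance = |a·x₀ + b·y₀ + c·z₀ - d| / √(a² + b² + c²)
  = |(-2)·7 + 2·(-9) + (-3)·10 - 18| / √((-2)² + 2² + (-3)²)
  = |-14 - 18 - 30 - 18| / √(4 + 4 + 9)
  = |-80| / √17
  = 80 / 4.123
  ≈ 19.4

19.4


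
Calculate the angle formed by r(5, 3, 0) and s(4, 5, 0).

r·s = 5·4 + 3·5 + 0·0 = 20 + 15 + 0 = 35
|r| = √(5² + 3² + 0²) = √34 ≈ 5.831
|s| = √(4² + 5² + 0²) = √41 ≈ 6.403
cos θ = (r·s)/(|r||s|) = 35/(5.831·6.403) ≈ 0.9374
θ = arccos(0.9374) ≈ 20.38°

20.38°


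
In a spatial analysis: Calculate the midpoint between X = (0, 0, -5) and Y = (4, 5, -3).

M = ((x₁+x₂)/2, (y₁+y₂)/2, (z₁+z₂)/2)
  = ((0 + 4)/2, (0 + 5)/2, (-5 - 3)/2)
  = (4/2, 5/2, -8/2)
  = (2, 2.5, -4)

(2, 2.5, -4)


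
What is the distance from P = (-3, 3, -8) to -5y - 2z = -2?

distance = |a·x₀ + b·y₀ + c·z₀ - d| / √(a² + b² + c²)
  = |0·(-3) + (-5)·3 + (-2)·(-8) - (-2)| / √(0² + (-5)² + (-2)²)
  = |0 - 15 + 16 + 2| / √(0 + 25 + 4)
  = |3| / √29
  = 3 / 5.385
  ≈ 0.5571

0.5571


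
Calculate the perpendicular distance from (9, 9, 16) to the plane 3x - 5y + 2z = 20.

distance = |a·x₀ + b·y₀ + c·z₀ - d| / √(a² + b² + c²)
  = |3·9 + (-5)·9 + 2·16 - 20| / √(3² + (-5)² + 2²)
  = |27 - 45 + 32 - 20| / √(9 + 25 + 4)
  = |-6| / √38
  = 6 / 6.164
  ≈ 0.9733

0.9733


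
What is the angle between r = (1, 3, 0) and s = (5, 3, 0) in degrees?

r·s = 1·5 + 3·3 + 0·0 = 5 + 9 + 0 = 14
|r| = √(1² + 3² + 0²) = √10 ≈ 3.162
|s| = √(5² + 3² + 0²) = √34 ≈ 5.831
cos θ = (r·s)/(|r||s|) = 14/(3.162·5.831) ≈ 0.7593
θ = arccos(0.7593) ≈ 40.6°

40.6°


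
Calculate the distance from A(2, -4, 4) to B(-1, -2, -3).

d = √[(x₂-x₁)² + (y₂-y₁)² + (z₂-z₁)²]
  = √[(-3)² + 2² + (-7)²]
  = √[9 + 4 + 49]
  = √62
  ≈ 7.874

7.874


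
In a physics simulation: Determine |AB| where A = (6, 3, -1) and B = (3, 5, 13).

d = √[(x₂-x₁)² + (y₂-y₁)² + (z₂-z₁)²]
  = √[(-3)² + 2² + 14²]
  = √[9 + 4 + 196]
  = √209
  ≈ 14.46

14.46


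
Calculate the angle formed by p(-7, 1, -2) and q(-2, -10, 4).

p·q = (-7)·(-2) + 1·(-10) + (-2)·4 = 14 - 10 - 8 = -4
|p| = √((-7)² + 1² + (-2)²) = √54 ≈ 7.348
|q| = √((-2)² + (-10)² + 4²) = √120 ≈ 10.95
cos θ = (p·q)/(|p||q|) = -4/(7.348·10.95) ≈ -0.04969
θ = arccos(-0.04969) ≈ 92.85°

92.85°


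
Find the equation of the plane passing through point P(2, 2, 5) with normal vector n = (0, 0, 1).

The plane through P with normal n = (a, b, c) satisfies n·(r - P) = 0,
i.e. ax + by + cz = a·x₀ + b·y₀ + c·z₀.
d = 0·2 + 0·2 + 1·5
  = 0 + 0 + 5
  = 5
Equation: z = 5

z = 5


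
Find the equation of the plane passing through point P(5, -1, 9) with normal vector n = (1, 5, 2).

The plane through P with normal n = (a, b, c) satisfies n·(r - P) = 0,
i.e. ax + by + cz = a·x₀ + b·y₀ + c·z₀.
d = 1·5 + 5·(-1) + 2·9
  = 5 - 5 + 18
  = 18
Equation: x + 5y + 2z = 18

x + 5y + 2z = 18


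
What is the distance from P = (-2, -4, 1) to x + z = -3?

distance = |a·x₀ + b·y₀ + c·z₀ - d| / √(a² + b² + c²)
  = |1·(-2) + 0·(-4) + 1·1 - (-3)| / √(1² + 0² + 1²)
  = |-2 + 0 + 1 + 3| / √(1 + 0 + 1)
  = |2| / √2
  = 2 / 1.414
  ≈ 1.414

1.414


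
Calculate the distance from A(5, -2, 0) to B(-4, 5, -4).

d = √[(x₂-x₁)² + (y₂-y₁)² + (z₂-z₁)²]
  = √[(-9)² + 7² + (-4)²]
  = √[81 + 49 + 16]
  = √146
  ≈ 12.08

12.08


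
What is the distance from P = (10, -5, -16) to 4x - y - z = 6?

distance = |a·x₀ + b·y₀ + c·z₀ - d| / √(a² + b² + c²)
  = |4·10 + (-1)·(-5) + (-1)·(-16) - 6| / √(4² + (-1)² + (-1)²)
  = |40 + 5 + 16 - 6| / √(16 + 1 + 1)
  = |55| / √18
  = 55 / 4.243
  ≈ 12.96

12.96


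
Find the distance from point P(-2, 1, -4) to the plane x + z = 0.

distance = |a·x₀ + b·y₀ + c·z₀ - d| / √(a² + b² + c²)
  = |1·(-2) + 0·1 + 1·(-4) - 0| / √(1² + 0² + 1²)
  = |-2 + 0 - 4 + 0| / √(1 + 0 + 1)
  = |-6| / √2
  = 6 / 1.414
  ≈ 4.243

4.243


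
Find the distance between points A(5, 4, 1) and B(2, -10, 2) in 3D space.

d = √[(x₂-x₁)² + (y₂-y₁)² + (z₂-z₁)²]
  = √[(-3)² + (-14)² + 1²]
  = √[9 + 196 + 1]
  = √206
  ≈ 14.35

14.35


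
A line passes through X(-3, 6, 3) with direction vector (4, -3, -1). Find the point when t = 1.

P(t) = X + t·d
  = (-3 + 4·1, 6 + (-3)·1, 3 + (-1)·1)
  = (-3 + 4, 6 - 3, 3 - 1)
  = (1, 3, 2)

(1, 3, 2)


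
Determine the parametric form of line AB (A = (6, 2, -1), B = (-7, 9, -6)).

Direction vector d = B - A = (-7 - 6, 9 - 2, -6 + 1) = (-13, 7, -5)
Parametric form r = A + t·d:
x = 6 - 13t, y = 2 + 7t, z = -1 - 5t

x = 6 - 13t, y = 2 + 7t, z = -1 - 5t


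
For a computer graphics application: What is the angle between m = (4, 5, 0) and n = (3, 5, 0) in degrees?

m·n = 4·3 + 5·5 + 0·0 = 12 + 25 + 0 = 37
|m| = √(4² + 5² + 0²) = √41 ≈ 6.403
|n| = √(3² + 5² + 0²) = √34 ≈ 5.831
cos θ = (m·n)/(|m||n|) = 37/(6.403·5.831) ≈ 0.991
θ = arccos(0.991) ≈ 7.696°

7.696°


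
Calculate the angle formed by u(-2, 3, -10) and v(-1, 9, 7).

u·v = (-2)·(-1) + 3·9 + (-10)·7 = 2 + 27 - 70 = -41
|u| = √((-2)² + 3² + (-10)²) = √113 ≈ 10.63
|v| = √((-1)² + 9² + 7²) = √131 ≈ 11.45
cos θ = (u·v)/(|u||v|) = -41/(10.63·11.45) ≈ -0.337
θ = arccos(-0.337) ≈ 109.7°

109.7°


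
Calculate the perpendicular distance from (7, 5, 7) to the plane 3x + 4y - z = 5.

distance = |a·x₀ + b·y₀ + c·z₀ - d| / √(a² + b² + c²)
  = |3·7 + 4·5 + (-1)·7 - 5| / √(3² + 4² + (-1)²)
  = |21 + 20 - 7 - 5| / √(9 + 16 + 1)
  = |29| / √26
  = 29 / 5.099
  ≈ 5.687

5.687


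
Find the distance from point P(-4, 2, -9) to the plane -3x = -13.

distance = |a·x₀ + b·y₀ + c·z₀ - d| / √(a² + b² + c²)
  = |(-3)·(-4) + 0·2 + 0·(-9) - (-13)| / √((-3)² + 0² + 0²)
  = |12 + 0 + 0 + 13| / √(9 + 0 + 0)
  = |25| / √9
  = 25 / 3
  ≈ 8.333

8.333


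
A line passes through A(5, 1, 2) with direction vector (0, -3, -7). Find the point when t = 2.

P(t) = A + t·d
  = (5 + 0·2, 1 + (-3)·2, 2 + (-7)·2)
  = (5 + 0, 1 - 6, 2 - 14)
  = (5, -5, -12)

(5, -5, -12)


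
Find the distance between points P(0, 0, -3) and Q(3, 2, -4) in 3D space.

d = √[(x₂-x₁)² + (y₂-y₁)² + (z₂-z₁)²]
  = √[3² + 2² + (-1)²]
  = √[9 + 4 + 1]
  = √14
  ≈ 3.742

3.742


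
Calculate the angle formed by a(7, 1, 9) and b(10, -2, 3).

a·b = 7·10 + 1·(-2) + 9·3 = 70 - 2 + 27 = 95
|a| = √(7² + 1² + 9²) = √131 ≈ 11.45
|b| = √(10² + (-2)² + 3²) = √113 ≈ 10.63
cos θ = (a·b)/(|a||b|) = 95/(11.45·10.63) ≈ 0.7808
θ = arccos(0.7808) ≈ 38.66°

38.66°


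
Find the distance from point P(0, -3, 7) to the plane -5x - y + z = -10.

distance = |a·x₀ + b·y₀ + c·z₀ - d| / √(a² + b² + c²)
  = |(-5)·0 + (-1)·(-3) + 1·7 - (-10)| / √((-5)² + (-1)² + 1²)
  = |0 + 3 + 7 + 10| / √(25 + 1 + 1)
  = |20| / √27
  = 20 / 5.196
  ≈ 3.849

3.849


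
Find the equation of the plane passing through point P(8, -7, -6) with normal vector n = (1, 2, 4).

The plane through P with normal n = (a, b, c) satisfies n·(r - P) = 0,
i.e. ax + by + cz = a·x₀ + b·y₀ + c·z₀.
d = 1·8 + 2·(-7) + 4·(-6)
  = 8 - 14 - 24
  = -30
Equation: x + 2y + 4z = -30

x + 2y + 4z = -30


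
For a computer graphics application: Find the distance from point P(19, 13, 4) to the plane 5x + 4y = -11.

distance = |a·x₀ + b·y₀ + c·z₀ - d| / √(a² + b² + c²)
  = |5·19 + 4·13 + 0·4 - (-11)| / √(5² + 4² + 0²)
  = |95 + 52 + 0 + 11| / √(25 + 16 + 0)
  = |158| / √41
  = 158 / 6.403
  ≈ 24.68

24.68


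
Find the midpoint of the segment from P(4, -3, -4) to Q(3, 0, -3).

M = ((x₁+x₂)/2, (y₁+y₂)/2, (z₁+z₂)/2)
  = ((4 + 3)/2, (-3 + 0)/2, (-4 - 3)/2)
  = (7/2, -3/2, -7/2)
  = (3.5, -1.5, -3.5)

(3.5, -1.5, -3.5)


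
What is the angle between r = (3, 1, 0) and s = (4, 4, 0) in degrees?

r·s = 3·4 + 1·4 + 0·0 = 12 + 4 + 0 = 16
|r| = √(3² + 1² + 0²) = √10 ≈ 3.162
|s| = √(4² + 4² + 0²) = √32 ≈ 5.657
cos θ = (r·s)/(|r||s|) = 16/(3.162·5.657) ≈ 0.8944
θ = arccos(0.8944) ≈ 26.57°

26.57°


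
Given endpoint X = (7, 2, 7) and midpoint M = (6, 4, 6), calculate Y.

Y = 2M - X
  = (2·6 - 7, 2·4 - 2, 2·6 - 7)
  = (12 - 7, 8 - 2, 12 - 7)
  = (5, 6, 5)

(5, 6, 5)


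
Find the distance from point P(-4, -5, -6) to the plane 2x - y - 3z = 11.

distance = |a·x₀ + b·y₀ + c·z₀ - d| / √(a² + b² + c²)
  = |2·(-4) + (-1)·(-5) + (-3)·(-6) - 11| / √(2² + (-1)² + (-3)²)
  = |-8 + 5 + 18 - 11| / √(4 + 1 + 9)
  = |4| / √14
  = 4 / 3.742
  ≈ 1.069

1.069


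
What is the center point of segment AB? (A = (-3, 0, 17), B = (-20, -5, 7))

M = ((x₁+x₂)/2, (y₁+y₂)/2, (z₁+z₂)/2)
  = ((-3 - 20)/2, (0 - 5)/2, (17 + 7)/2)
  = (-23/2, -5/2, 24/2)
  = (-11.5, -2.5, 12)

(-11.5, -2.5, 12)


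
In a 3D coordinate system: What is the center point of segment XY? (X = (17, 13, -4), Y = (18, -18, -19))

M = ((x₁+x₂)/2, (y₁+y₂)/2, (z₁+z₂)/2)
  = ((17 + 18)/2, (13 - 18)/2, (-4 - 19)/2)
  = (35/2, -5/2, -23/2)
  = (17.5, -2.5, -11.5)

(17.5, -2.5, -11.5)


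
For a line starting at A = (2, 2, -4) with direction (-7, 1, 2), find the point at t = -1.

P(t) = A + t·d
  = (2 + (-7)·(-1), 2 + 1·(-1), -4 + 2·(-1))
  = (2 + 7, 2 - 1, -4 - 2)
  = (9, 1, -6)

(9, 1, -6)


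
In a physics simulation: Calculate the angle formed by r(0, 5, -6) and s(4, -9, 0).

r·s = 0·4 + 5·(-9) + (-6)·0 = 0 - 45 + 0 = -45
|r| = √(0² + 5² + (-6)²) = √61 ≈ 7.81
|s| = √(4² + (-9)² + 0²) = √97 ≈ 9.849
cos θ = (r·s)/(|r||s|) = -45/(7.81·9.849) ≈ -0.585
θ = arccos(-0.585) ≈ 125.8°

125.8°


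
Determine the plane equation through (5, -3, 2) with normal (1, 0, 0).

The plane through P with normal n = (a, b, c) satisfies n·(r - P) = 0,
i.e. ax + by + cz = a·x₀ + b·y₀ + c·z₀.
d = 1·5 + 0·(-3) + 0·2
  = 5 + 0 + 0
  = 5
Equation: x = 5

x = 5


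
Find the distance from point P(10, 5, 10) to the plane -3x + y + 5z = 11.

distance = |a·x₀ + b·y₀ + c·z₀ - d| / √(a² + b² + c²)
  = |(-3)·10 + 1·5 + 5·10 - 11| / √((-3)² + 1² + 5²)
  = |-30 + 5 + 50 - 11| / √(9 + 1 + 25)
  = |14| / √35
  = 14 / 5.916
  ≈ 2.366

2.366


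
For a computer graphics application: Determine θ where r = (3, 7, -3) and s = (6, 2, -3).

r·s = 3·6 + 7·2 + (-3)·(-3) = 18 + 14 + 9 = 41
|r| = √(3² + 7² + (-3)²) = √67 ≈ 8.185
|s| = √(6² + 2² + (-3)²) = √49 ≈ 7
cos θ = (r·s)/(|r||s|) = 41/(8.185·7) ≈ 0.7156
θ = arccos(0.7156) ≈ 44.31°

44.31°


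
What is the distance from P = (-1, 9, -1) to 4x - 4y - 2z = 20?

distance = |a·x₀ + b·y₀ + c·z₀ - d| / √(a² + b² + c²)
  = |4·(-1) + (-4)·9 + (-2)·(-1) - 20| / √(4² + (-4)² + (-2)²)
  = |-4 - 36 + 2 - 20| / √(16 + 16 + 4)
  = |-58| / √36
  = 58 / 6
  ≈ 9.667

9.667


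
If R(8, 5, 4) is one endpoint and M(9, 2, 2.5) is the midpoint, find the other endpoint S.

S = 2M - R
  = (2·9 - 8, 2·2 - 5, 2·2.5 - 4)
  = (18 - 8, 4 - 5, 5 - 4)
  = (10, -1, 1)

(10, -1, 1)


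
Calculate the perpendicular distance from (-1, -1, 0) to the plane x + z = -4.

distance = |a·x₀ + b·y₀ + c·z₀ - d| / √(a² + b² + c²)
  = |1·(-1) + 0·(-1) + 1·0 - (-4)| / √(1² + 0² + 1²)
  = |-1 + 0 + 0 + 4| / √(1 + 0 + 1)
  = |3| / √2
  = 3 / 1.414
  ≈ 2.121

2.121


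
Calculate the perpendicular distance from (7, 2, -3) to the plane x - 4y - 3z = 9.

distance = |a·x₀ + b·y₀ + c·z₀ - d| / √(a² + b² + c²)
  = |1·7 + (-4)·2 + (-3)·(-3) - 9| / √(1² + (-4)² + (-3)²)
  = |7 - 8 + 9 - 9| / √(1 + 16 + 9)
  = |-1| / √26
  = 1 / 5.099
  ≈ 0.1961

0.1961


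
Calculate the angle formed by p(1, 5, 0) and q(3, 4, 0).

p·q = 1·3 + 5·4 + 0·0 = 3 + 20 + 0 = 23
|p| = √(1² + 5² + 0²) = √26 ≈ 5.099
|q| = √(3² + 4² + 0²) = √25 ≈ 5
cos θ = (p·q)/(|p||q|) = 23/(5.099·5) ≈ 0.9021
θ = arccos(0.9021) ≈ 25.56°

25.56°


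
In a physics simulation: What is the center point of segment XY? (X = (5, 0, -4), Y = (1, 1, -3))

M = ((x₁+x₂)/2, (y₁+y₂)/2, (z₁+z₂)/2)
  = ((5 + 1)/2, (0 + 1)/2, (-4 - 3)/2)
  = (6/2, 1/2, -7/2)
  = (3, 0.5, -3.5)

(3, 0.5, -3.5)


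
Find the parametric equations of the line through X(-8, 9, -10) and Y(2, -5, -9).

Direction vector d = Y - X = (2 + 8, -5 - 9, -9 + 10) = (10, -14, 1)
Parametric form r = X + t·d:
x = -8 + 10t, y = 9 - 14t, z = -10 + t

x = -8 + 10t, y = 9 - 14t, z = -10 + t


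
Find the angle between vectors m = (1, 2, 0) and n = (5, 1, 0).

m·n = 1·5 + 2·1 + 0·0 = 5 + 2 + 0 = 7
|m| = √(1² + 2² + 0²) = √5 ≈ 2.236
|n| = √(5² + 1² + 0²) = √26 ≈ 5.099
cos θ = (m·n)/(|m||n|) = 7/(2.236·5.099) ≈ 0.6139
θ = arccos(0.6139) ≈ 52.13°

52.13°


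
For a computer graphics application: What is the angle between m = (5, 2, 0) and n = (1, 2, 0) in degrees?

m·n = 5·1 + 2·2 + 0·0 = 5 + 4 + 0 = 9
|m| = √(5² + 2² + 0²) = √29 ≈ 5.385
|n| = √(1² + 2² + 0²) = √5 ≈ 2.236
cos θ = (m·n)/(|m||n|) = 9/(5.385·2.236) ≈ 0.7474
θ = arccos(0.7474) ≈ 41.63°

41.63°


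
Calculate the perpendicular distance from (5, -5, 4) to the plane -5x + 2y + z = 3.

distance = |a·x₀ + b·y₀ + c·z₀ - d| / √(a² + b² + c²)
  = |(-5)·5 + 2·(-5) + 1·4 - 3| / √((-5)² + 2² + 1²)
  = |-25 - 10 + 4 - 3| / √(25 + 4 + 1)
  = |-34| / √30
  = 34 / 5.477
  ≈ 6.208

6.208


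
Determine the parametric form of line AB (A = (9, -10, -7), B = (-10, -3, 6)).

Direction vector d = B - A = (-10 - 9, -3 + 10, 6 + 7) = (-19, 7, 13)
Parametric form r = A + t·d:
x = 9 - 19t, y = -10 + 7t, z = -7 + 13t

x = 9 - 19t, y = -10 + 7t, z = -7 + 13t


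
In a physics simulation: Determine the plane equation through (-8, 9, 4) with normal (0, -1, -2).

The plane through P with normal n = (a, b, c) satisfies n·(r - P) = 0,
i.e. ax + by + cz = a·x₀ + b·y₀ + c·z₀.
d = 0·(-8) + (-1)·9 + (-2)·4
  = 0 - 9 - 8
  = -17
Equation: -y - 2z = -17

-y - 2z = -17


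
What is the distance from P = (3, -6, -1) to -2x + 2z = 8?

distance = |a·x₀ + b·y₀ + c·z₀ - d| / √(a² + b² + c²)
  = |(-2)·3 + 0·(-6) + 2·(-1) - 8| / √((-2)² + 0² + 2²)
  = |-6 + 0 - 2 - 8| / √(4 + 0 + 4)
  = |-16| / √8
  = 16 / 2.828
  ≈ 5.657

5.657


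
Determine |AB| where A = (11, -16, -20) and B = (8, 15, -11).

d = √[(x₂-x₁)² + (y₂-y₁)² + (z₂-z₁)²]
  = √[(-3)² + 31² + 9²]
  = √[9 + 961 + 81]
  = √1051
  ≈ 32.42

32.42


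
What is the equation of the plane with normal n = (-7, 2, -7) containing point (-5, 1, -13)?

The plane through P with normal n = (a, b, c) satisfies n·(r - P) = 0,
i.e. ax + by + cz = a·x₀ + b·y₀ + c·z₀.
d = (-7)·(-5) + 2·1 + (-7)·(-13)
  = 35 + 2 + 91
  = 128
Equation: -7x + 2y - 7z = 128

-7x + 2y - 7z = 128


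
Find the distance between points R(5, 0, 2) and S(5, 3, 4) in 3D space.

d = √[(x₂-x₁)² + (y₂-y₁)² + (z₂-z₁)²]
  = √[0² + 3² + 2²]
  = √[0 + 9 + 4]
  = √13
  ≈ 3.606

3.606


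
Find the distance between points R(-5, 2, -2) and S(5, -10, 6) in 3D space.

d = √[(x₂-x₁)² + (y₂-y₁)² + (z₂-z₁)²]
  = √[10² + (-12)² + 8²]
  = √[100 + 144 + 64]
  = √308
  ≈ 17.55

17.55


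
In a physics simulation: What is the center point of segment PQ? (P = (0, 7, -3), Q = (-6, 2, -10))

M = ((x₁+x₂)/2, (y₁+y₂)/2, (z₁+z₂)/2)
  = ((0 - 6)/2, (7 + 2)/2, (-3 - 10)/2)
  = (-6/2, 9/2, -13/2)
  = (-3, 4.5, -6.5)

(-3, 4.5, -6.5)


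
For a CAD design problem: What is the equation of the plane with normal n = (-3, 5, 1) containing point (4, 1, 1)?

The plane through P with normal n = (a, b, c) satisfies n·(r - P) = 0,
i.e. ax + by + cz = a·x₀ + b·y₀ + c·z₀.
d = (-3)·4 + 5·1 + 1·1
  = -12 + 5 + 1
  = -6
Equation: -3x + 5y + z = -6

-3x + 5y + z = -6


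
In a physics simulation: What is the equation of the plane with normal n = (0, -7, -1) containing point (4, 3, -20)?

The plane through P with normal n = (a, b, c) satisfies n·(r - P) = 0,
i.e. ax + by + cz = a·x₀ + b·y₀ + c·z₀.
d = 0·4 + (-7)·3 + (-1)·(-20)
  = 0 - 21 + 20
  = -1
Equation: -7y - z = -1

-7y - z = -1


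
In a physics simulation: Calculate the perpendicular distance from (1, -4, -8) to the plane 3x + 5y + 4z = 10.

distance = |a·x₀ + b·y₀ + c·z₀ - d| / √(a² + b² + c²)
  = |3·1 + 5·(-4) + 4·(-8) - 10| / √(3² + 5² + 4²)
  = |3 - 20 - 32 - 10| / √(9 + 25 + 16)
  = |-59| / √50
  = 59 / 7.071
  ≈ 8.344

8.344
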